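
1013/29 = 34 + 27/29 = 34.93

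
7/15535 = 7/15535 = 0.00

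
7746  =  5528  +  2218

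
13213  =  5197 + 8016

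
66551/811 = 82+49/811 = 82.06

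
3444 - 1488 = 1956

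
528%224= 80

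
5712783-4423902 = 1288881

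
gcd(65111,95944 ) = 1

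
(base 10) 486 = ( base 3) 200000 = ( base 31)FL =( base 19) 16b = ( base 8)746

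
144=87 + 57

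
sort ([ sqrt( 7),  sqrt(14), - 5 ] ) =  [ - 5 , sqrt( 7), sqrt(14 ) ] 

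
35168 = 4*8792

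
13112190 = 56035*234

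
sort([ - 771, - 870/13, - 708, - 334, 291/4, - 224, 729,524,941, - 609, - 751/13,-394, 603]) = [ - 771, - 708 , - 609, - 394,-334, - 224, - 870/13,-751/13,291/4,524,603,729,941]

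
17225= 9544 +7681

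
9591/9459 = 3197/3153 = 1.01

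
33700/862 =39 + 41/431 = 39.10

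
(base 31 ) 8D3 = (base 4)1332132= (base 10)8094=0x1F9E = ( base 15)25E9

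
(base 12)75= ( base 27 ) 38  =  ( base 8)131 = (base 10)89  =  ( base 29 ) 32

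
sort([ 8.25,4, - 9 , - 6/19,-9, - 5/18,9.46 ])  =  [ - 9, - 9, - 6/19 ,-5/18,  4, 8.25, 9.46]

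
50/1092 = 25/546 = 0.05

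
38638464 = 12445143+26193321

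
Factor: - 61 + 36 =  - 25=-5^2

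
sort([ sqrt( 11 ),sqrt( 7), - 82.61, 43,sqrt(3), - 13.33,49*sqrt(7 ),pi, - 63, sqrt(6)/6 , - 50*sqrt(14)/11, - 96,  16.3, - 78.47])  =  [ - 96, - 82.61,-78.47, - 63, - 50*sqrt(14)/11, - 13.33 , sqrt( 6)/6 , sqrt(3 ),sqrt( 7), pi,sqrt(11),16.3,  43, 49*sqrt(7) ] 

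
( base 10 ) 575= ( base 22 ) 143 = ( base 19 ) 1b5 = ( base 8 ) 1077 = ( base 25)n0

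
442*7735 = 3418870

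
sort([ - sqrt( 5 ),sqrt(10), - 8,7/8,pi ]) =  [ - 8,-sqrt( 5),7/8,pi,sqrt( 10) ]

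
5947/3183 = 5947/3183 = 1.87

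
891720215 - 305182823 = 586537392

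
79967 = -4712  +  84679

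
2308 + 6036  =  8344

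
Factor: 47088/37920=981/790 = 2^( - 1 )*3^2*5^ ( - 1)*79^( - 1)*109^1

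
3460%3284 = 176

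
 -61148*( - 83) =5075284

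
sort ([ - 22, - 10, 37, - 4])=[ - 22, - 10, - 4, 37] 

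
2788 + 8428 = 11216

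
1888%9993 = 1888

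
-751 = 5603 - 6354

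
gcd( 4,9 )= 1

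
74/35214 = 37/17607 =0.00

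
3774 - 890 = 2884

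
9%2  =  1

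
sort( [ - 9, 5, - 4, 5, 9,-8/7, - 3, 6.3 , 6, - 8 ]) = [  -  9, - 8,-4, - 3,-8/7,5, 5,6,6.3, 9 ] 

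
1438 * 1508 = 2168504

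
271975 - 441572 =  - 169597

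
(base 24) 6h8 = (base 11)2A00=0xF20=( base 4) 330200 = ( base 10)3872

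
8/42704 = 1/5338 = 0.00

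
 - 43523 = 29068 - 72591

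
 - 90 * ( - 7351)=661590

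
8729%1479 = 1334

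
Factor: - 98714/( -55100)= 49357/27550= 2^( - 1) * 5^( - 2)*7^1* 11^1*19^( - 1 )*29^(-1) * 641^1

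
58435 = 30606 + 27829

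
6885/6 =2295/2 = 1147.50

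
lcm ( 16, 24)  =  48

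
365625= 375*975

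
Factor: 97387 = 97387^1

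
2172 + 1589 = 3761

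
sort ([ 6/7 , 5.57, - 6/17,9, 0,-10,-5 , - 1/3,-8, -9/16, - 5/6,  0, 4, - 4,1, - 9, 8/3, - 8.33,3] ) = [-10,-9,-8.33, - 8, - 5, - 4, - 5/6 ,-9/16, - 6/17,-1/3,0, 0, 6/7 , 1, 8/3 , 3, 4, 5.57, 9]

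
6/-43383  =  -1+14459/14461 = - 0.00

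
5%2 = 1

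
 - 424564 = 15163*( - 28 ) 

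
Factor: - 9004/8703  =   - 2^2*3^( - 2 )*967^ ( - 1 )*2251^1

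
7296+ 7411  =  14707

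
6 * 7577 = 45462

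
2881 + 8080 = 10961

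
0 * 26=0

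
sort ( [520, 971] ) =[ 520,971]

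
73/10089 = 73/10089 = 0.01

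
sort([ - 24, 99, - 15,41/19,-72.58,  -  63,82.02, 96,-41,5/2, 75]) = [ - 72.58,  -  63, - 41,-24,-15,41/19,5/2, 75 , 82.02, 96,99] 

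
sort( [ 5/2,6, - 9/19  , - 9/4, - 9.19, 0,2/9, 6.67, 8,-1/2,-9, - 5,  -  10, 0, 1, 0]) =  [ - 10, - 9.19,- 9, - 5 , - 9/4, - 1/2, - 9/19, 0,0, 0, 2/9,1,5/2,6, 6.67,8 ] 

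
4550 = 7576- 3026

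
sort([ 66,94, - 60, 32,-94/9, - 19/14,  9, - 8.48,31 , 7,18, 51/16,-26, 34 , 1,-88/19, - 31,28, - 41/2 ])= [ - 60, - 31,  -  26,-41/2, - 94/9,-8.48, - 88/19, - 19/14, 1,51/16 , 7,  9 , 18, 28 , 31,32, 34,66,94 ]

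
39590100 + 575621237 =615211337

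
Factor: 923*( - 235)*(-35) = 7591675= 5^2*7^1*13^1 * 47^1*71^1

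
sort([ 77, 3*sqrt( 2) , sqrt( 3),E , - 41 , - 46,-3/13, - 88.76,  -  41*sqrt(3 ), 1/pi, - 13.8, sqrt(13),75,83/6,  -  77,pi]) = [ - 88.76,  -  77,-41*sqrt(3 ), - 46,-41, - 13.8, - 3/13,1/pi  ,  sqrt(3),E, pi, sqrt( 13), 3*sqrt ( 2),83/6, 75,77] 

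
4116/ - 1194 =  - 4 + 110/199 = -3.45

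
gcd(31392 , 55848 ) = 24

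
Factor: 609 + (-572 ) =37= 37^1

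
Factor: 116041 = 116041^1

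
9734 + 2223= 11957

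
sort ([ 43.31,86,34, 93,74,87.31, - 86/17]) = [ - 86/17, 34, 43.31, 74,86, 87.31,93 ] 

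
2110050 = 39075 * 54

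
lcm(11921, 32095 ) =417235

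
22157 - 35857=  - 13700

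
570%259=52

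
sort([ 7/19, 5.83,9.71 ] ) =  [7/19,  5.83, 9.71 ]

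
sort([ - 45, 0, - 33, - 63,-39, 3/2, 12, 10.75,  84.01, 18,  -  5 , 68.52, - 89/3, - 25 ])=[ -63,-45,-39, - 33,- 89/3,-25, - 5, 0, 3/2, 10.75,12, 18, 68.52, 84.01 ] 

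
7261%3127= 1007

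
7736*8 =61888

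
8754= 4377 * 2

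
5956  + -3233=2723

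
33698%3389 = 3197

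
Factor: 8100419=8100419^1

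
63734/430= 31867/215 = 148.22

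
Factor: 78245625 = 3^1*5^4*29^1*1439^1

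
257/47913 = 257/47913 = 0.01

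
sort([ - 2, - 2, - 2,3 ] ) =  [-2, - 2, - 2,3] 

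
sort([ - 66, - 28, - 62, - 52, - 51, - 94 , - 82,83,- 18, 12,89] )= [ - 94 , - 82,-66, - 62, - 52, - 51  ,- 28 ,- 18,12, 83,89] 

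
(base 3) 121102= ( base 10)443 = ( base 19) 146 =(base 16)1bb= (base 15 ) 1E8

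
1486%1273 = 213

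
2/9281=2/9281 = 0.00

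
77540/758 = 38770/379 = 102.30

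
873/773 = 873/773 = 1.13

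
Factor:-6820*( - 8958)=2^3*3^1*5^1*11^1*31^1*1493^1 = 61093560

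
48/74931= 16/24977 = 0.00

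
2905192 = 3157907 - 252715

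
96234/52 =48117/26=1850.65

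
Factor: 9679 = 9679^1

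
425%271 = 154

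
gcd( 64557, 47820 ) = 2391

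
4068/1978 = 2034/989 = 2.06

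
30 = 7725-7695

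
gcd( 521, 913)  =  1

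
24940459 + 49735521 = 74675980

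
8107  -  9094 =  - 987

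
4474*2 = 8948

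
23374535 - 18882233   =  4492302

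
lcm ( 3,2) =6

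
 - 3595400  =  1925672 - 5521072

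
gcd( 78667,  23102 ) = 1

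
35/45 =7/9 = 0.78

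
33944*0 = 0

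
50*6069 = 303450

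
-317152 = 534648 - 851800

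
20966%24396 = 20966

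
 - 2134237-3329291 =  - 5463528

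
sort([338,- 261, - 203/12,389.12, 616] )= [ - 261, - 203/12,  338, 389.12,616]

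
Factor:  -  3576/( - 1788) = 2 =2^1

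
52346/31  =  1688+18/31 = 1688.58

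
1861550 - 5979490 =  - 4117940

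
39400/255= 7880/51 = 154.51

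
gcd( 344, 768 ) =8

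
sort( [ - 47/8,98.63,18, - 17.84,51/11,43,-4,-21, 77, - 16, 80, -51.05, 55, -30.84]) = [-51.05, - 30.84, - 21,-17.84,-16,  -  47/8, - 4, 51/11,18,43,  55,77,80,98.63]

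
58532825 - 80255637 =  -  21722812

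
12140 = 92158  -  80018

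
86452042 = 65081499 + 21370543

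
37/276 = 37/276 = 0.13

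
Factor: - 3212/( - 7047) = 2^2*3^( - 5)*11^1*29^ ( - 1 )*73^1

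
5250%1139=694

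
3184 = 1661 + 1523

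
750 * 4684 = 3513000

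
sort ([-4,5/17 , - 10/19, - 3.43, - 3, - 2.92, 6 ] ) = [ - 4, - 3.43, - 3,-2.92,-10/19, 5/17, 6 ]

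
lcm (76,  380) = 380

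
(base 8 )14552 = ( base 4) 1211222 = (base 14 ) 252a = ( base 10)6506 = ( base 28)88a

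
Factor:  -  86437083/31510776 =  - 28812361/10503592 =- 2^( - 3)*11^( - 1)*31^1*119359^(- 1)* 929431^1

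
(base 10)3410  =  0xD52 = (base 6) 23442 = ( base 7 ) 12641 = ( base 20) 8AA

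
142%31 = 18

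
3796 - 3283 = 513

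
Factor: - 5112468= - 2^2*3^2* 29^1*59^1*83^1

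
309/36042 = 103/12014 = 0.01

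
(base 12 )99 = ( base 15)7C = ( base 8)165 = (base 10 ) 117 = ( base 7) 225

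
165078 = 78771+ 86307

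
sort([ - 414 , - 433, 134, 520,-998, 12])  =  [ - 998, - 433 ,-414, 12, 134,520]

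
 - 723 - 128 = -851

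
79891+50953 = 130844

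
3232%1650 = 1582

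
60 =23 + 37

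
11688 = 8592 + 3096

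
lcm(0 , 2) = 0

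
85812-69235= 16577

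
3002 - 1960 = 1042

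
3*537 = 1611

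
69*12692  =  875748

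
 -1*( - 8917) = 8917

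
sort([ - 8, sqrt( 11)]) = [ - 8, sqrt( 11) ] 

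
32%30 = 2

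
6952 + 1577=8529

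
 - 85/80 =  - 17/16 = - 1.06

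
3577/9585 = 3577/9585= 0.37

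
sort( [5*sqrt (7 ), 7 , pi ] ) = [ pi,7 , 5*sqrt ( 7)]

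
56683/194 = 292 + 35/194 = 292.18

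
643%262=119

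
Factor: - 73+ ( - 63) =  - 2^3 * 17^1 = -136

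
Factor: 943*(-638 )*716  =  -430769944 = - 2^3 * 11^1*23^1*29^1* 41^1*179^1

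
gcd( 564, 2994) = 6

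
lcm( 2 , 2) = 2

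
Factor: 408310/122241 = 2^1*3^( - 1)*5^1 *19^1*307^1 *5821^( - 1) =58330/17463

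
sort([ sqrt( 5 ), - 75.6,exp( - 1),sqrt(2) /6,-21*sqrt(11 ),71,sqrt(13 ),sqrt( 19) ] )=[ - 75.6, - 21*sqrt(11), sqrt(2)/6,exp (-1), sqrt(5),sqrt( 13),sqrt(19), 71]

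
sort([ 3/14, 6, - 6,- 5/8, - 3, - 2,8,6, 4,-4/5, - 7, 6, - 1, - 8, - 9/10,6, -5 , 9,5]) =[ - 8, - 7,-6, - 5, - 3, - 2, - 1, - 9/10,-4/5, - 5/8, 3/14,4,5,6,  6,6, 6,8, 9 ] 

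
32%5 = 2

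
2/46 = 1/23 = 0.04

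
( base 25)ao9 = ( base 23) cm5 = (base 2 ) 1101011001011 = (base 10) 6859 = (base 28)8kr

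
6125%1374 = 629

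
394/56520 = 197/28260 = 0.01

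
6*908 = 5448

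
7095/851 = 8 + 287/851 = 8.34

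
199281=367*543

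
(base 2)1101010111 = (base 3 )1011200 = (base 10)855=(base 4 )31113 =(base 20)22f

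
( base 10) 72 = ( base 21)39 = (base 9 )80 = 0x48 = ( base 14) 52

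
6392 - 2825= 3567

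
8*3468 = 27744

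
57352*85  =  4874920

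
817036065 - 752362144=64673921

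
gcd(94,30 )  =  2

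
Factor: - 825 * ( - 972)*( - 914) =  - 732936600  =  - 2^3* 3^6*5^2*11^1 * 457^1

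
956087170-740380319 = 215706851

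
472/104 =59/13 = 4.54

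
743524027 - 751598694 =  - 8074667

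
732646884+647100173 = 1379747057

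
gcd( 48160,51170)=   3010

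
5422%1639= 505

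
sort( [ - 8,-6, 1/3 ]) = [ - 8, -6, 1/3] 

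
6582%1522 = 494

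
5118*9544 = 48846192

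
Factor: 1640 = 2^3*5^1*41^1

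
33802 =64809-31007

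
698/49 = 698/49=14.24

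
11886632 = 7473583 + 4413049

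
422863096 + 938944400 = 1361807496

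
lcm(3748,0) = 0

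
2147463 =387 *5549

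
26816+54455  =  81271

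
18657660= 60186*310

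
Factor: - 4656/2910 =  - 2^3 * 5^( - 1 ) =- 8/5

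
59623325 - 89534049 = - 29910724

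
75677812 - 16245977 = 59431835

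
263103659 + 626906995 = 890010654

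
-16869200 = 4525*( - 3728 )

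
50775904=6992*7262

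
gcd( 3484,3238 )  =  2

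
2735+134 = 2869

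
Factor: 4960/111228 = 40/897 = 2^3*3^( - 1)*5^1 *13^( - 1)*23^( - 1 ) 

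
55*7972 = 438460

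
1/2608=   1/2608=0.00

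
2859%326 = 251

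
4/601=4/601 =0.01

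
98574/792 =124+61/132= 124.46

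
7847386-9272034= - 1424648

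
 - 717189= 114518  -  831707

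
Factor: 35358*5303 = 187503474 = 2^1*3^1*71^1*83^1*  5303^1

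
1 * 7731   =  7731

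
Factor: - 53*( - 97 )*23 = 118243 = 23^1*53^1*97^1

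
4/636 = 1/159 = 0.01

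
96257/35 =13751/5 = 2750.20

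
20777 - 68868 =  - 48091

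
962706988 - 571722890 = 390984098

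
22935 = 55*417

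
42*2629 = 110418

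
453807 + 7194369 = 7648176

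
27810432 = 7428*3744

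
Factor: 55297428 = 2^2 *3^1*23^2*31^1*281^1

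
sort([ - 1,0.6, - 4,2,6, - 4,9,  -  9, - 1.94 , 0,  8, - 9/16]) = [-9, - 4 , - 4,-1.94, - 1, - 9/16, 0,0.6,2,6,8,9 ] 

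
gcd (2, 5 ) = 1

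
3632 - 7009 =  - 3377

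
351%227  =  124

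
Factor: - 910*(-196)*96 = 2^8 * 3^1*5^1*7^3*13^1 = 17122560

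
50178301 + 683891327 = 734069628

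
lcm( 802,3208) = 3208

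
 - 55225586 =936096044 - 991321630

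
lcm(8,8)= 8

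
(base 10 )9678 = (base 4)2113032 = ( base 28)C9I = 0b10010111001110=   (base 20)143I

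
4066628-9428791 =-5362163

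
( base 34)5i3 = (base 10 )6395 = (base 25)A5K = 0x18FB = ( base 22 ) D4F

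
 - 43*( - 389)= 16727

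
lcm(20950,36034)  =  900850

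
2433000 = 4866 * 500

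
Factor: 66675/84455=15/19 = 3^1 * 5^1*19^(  -  1 )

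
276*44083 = 12166908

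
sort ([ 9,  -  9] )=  [ - 9,9 ]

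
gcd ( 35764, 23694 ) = 2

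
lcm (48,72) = 144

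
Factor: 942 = 2^1*3^1*157^1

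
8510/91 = 93  +  47/91 =93.52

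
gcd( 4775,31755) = 5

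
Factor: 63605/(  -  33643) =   -  5^1*17^( - 1)*1979^( - 1 )*12721^1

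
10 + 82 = 92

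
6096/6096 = 1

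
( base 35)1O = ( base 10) 59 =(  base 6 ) 135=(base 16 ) 3B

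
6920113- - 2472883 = 9392996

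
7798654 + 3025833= 10824487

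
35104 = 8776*4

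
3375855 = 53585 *63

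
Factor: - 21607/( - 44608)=2^( - 6)*  31^1=31/64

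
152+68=220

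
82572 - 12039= 70533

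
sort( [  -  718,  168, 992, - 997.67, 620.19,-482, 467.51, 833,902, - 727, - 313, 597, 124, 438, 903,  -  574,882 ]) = [-997.67,  -  727, - 718, - 574, - 482, - 313, 124, 168,438, 467.51,597,620.19, 833, 882,902,903, 992 ]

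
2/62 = 1/31 = 0.03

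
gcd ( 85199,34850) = 1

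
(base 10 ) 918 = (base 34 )R0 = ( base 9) 1230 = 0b1110010110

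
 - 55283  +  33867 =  - 21416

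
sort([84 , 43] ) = [ 43 , 84 ] 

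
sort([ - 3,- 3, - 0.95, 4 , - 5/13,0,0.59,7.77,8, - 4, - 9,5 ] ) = [ - 9,- 4, - 3,  -  3,- 0.95, - 5/13, 0, 0.59, 4,5,7.77,8 ] 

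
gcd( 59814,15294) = 6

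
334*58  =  19372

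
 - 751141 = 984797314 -985548455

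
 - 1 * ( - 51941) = 51941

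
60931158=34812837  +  26118321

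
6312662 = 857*7366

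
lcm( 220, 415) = 18260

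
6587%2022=521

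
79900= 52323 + 27577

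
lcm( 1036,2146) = 30044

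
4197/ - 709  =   - 6 + 57/709 = -5.92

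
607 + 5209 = 5816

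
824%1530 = 824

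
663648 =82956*8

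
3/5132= 3/5132=0.00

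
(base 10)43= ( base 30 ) 1d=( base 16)2b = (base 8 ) 53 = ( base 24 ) 1J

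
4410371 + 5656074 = 10066445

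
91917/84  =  1094 + 1/4 = 1094.25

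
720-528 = 192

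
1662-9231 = -7569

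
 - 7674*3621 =  -  27787554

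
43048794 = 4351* 9894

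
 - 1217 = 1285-2502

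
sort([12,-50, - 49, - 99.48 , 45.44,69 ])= [ - 99.48,  -  50,-49, 12,  45.44,  69]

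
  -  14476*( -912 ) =13202112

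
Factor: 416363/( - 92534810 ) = - 2^( - 1) * 5^( - 1)*59^1*521^(  -  1 )*7057^1* 17761^( - 1)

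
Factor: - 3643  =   - 3643^1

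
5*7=35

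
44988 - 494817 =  - 449829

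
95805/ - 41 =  - 95805/41 = - 2336.71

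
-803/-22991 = 803/22991  =  0.03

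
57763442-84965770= - 27202328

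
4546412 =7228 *629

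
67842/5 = 13568 + 2/5 = 13568.40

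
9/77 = 9/77=0.12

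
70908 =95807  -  24899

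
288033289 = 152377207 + 135656082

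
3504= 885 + 2619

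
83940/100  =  839+2/5 =839.40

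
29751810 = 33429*890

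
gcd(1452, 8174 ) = 2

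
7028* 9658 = 67876424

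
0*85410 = 0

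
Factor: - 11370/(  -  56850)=1/5 = 5^( - 1)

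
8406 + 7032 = 15438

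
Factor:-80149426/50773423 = -2^1*7^1 *193^1 * 439^( - 1 )*29663^1*115657^( - 1)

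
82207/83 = 82207/83 = 990.45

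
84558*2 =169116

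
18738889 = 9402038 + 9336851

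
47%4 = 3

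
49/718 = 49/718 =0.07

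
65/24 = 2 + 17/24=2.71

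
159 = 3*53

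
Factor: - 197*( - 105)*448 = 2^6*3^1 *5^1 * 7^2*197^1 = 9266880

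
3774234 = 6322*597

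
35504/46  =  771+19/23 = 771.83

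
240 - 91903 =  - 91663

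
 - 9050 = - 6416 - 2634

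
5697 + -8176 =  - 2479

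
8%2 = 0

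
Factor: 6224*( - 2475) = -2^4*3^2*5^2*11^1*389^1 = -15404400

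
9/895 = 9/895 = 0.01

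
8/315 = 8/315 = 0.03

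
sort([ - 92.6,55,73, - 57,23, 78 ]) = [ - 92.6, - 57,23,55,73,78 ]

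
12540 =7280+5260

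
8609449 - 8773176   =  -163727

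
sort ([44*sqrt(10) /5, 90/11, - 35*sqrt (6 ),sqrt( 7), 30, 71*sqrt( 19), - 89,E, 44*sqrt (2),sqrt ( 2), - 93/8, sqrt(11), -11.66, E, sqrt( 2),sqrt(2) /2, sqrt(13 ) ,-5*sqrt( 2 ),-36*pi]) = [ - 36*pi, - 89 , - 35* sqrt(6)  ,- 11.66, - 93/8, - 5*sqrt(2),sqrt (2 ) /2,sqrt (2 ),sqrt(2), sqrt(7), E, E,sqrt( 11),  sqrt(13), 90/11, 44*sqrt( 10) /5, 30,44*sqrt(2),  71 *sqrt(19)]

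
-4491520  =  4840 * ( - 928)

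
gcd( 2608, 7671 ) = 1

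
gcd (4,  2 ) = 2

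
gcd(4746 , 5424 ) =678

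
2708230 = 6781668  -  4073438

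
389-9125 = -8736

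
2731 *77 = 210287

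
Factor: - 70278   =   - 2^1*3^1*13^1*17^1 *53^1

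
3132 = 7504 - 4372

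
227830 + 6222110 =6449940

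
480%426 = 54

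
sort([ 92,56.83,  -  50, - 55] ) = [ - 55 ,  -  50,56.83, 92]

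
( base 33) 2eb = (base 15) BBB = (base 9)3565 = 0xa5b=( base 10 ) 2651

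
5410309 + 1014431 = 6424740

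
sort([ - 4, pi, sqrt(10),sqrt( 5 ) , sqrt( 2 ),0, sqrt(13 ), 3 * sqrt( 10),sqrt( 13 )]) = [ - 4, 0,  sqrt(2 ), sqrt(5),pi , sqrt( 10), sqrt ( 13), sqrt ( 13), 3 * sqrt( 10)]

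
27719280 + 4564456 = 32283736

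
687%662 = 25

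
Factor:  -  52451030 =-2^1*5^1 *5245103^1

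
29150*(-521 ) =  -15187150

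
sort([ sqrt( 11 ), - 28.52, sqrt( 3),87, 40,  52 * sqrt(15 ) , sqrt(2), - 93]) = [  -  93, - 28.52, sqrt( 2),  sqrt(3), sqrt(11),40,87,52 * sqrt ( 15)] 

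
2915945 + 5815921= 8731866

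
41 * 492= 20172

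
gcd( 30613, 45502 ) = 1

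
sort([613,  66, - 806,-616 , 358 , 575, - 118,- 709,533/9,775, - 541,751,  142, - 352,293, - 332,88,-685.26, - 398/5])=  [ - 806, - 709,- 685.26, -616, - 541,- 352, - 332, - 118,  -  398/5,533/9, 66,88,142,293,358,  575  ,  613,751, 775] 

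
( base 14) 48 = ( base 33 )1v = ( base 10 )64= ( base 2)1000000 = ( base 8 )100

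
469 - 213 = 256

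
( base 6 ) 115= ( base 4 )233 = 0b101111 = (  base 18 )2b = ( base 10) 47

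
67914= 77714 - 9800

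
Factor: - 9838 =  -2^1*4919^1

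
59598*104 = 6198192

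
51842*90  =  4665780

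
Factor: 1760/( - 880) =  - 2 = - 2^1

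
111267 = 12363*9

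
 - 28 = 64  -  92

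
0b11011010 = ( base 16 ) da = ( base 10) 218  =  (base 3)22002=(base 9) 262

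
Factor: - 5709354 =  - 2^1*3^1* 7^1*135937^1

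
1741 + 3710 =5451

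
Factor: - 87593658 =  - 2^1*3^1*14598943^1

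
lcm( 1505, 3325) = 142975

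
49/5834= 49/5834 = 0.01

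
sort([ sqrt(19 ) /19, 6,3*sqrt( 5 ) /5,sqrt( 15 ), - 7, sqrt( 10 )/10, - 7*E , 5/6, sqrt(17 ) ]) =[-7*E, - 7, sqrt (19 )/19,sqrt (10 ) /10,5/6,3*sqrt(5 )/5,sqrt (15), sqrt ( 17 ),6 ] 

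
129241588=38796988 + 90444600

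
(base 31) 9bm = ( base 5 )242022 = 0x2334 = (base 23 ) H0J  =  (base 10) 9012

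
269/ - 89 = - 4 + 87/89 = - 3.02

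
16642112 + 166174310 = 182816422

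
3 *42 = 126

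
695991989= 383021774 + 312970215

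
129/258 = 1/2 = 0.50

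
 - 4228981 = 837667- 5066648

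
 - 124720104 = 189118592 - 313838696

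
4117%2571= 1546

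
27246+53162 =80408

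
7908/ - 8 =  - 1977/2 = -988.50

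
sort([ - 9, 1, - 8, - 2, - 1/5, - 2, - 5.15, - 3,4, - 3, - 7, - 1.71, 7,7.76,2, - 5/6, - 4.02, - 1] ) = [ - 9,-8, - 7, - 5.15,-4.02, - 3,-3,-2, - 2,-1.71, -1, - 5/6, - 1/5, 1,2, 4, 7,  7.76 ]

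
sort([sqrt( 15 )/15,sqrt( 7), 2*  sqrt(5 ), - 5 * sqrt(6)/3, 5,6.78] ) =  [- 5*sqrt( 6)/3,sqrt( 15 ) /15,  sqrt(7),2*sqrt (5), 5, 6.78]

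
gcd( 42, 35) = 7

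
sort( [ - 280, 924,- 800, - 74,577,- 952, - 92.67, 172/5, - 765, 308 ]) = [ - 952,-800, - 765 ,  -  280, - 92.67, - 74,172/5, 308,577,924]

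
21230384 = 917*23152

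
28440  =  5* 5688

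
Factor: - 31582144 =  - 2^6 * 11^1 * 113^1*397^1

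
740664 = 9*82296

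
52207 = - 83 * ( -629 )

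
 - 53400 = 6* ( - 8900) 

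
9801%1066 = 207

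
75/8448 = 25/2816 = 0.01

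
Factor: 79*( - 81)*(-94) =2^1*3^4*47^1*79^1 = 601506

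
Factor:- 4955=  - 5^1*991^1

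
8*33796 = 270368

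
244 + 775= 1019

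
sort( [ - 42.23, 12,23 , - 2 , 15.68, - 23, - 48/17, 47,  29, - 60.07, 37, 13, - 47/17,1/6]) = [- 60.07, - 42.23, - 23, - 48/17, - 47/17, - 2, 1/6, 12,13,15.68,  23,29, 37, 47]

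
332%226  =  106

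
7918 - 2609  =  5309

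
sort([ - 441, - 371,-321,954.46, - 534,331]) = [-534, - 441, - 371, - 321 , 331,954.46]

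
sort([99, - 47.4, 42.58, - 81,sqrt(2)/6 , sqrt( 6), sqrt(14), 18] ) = [ - 81, - 47.4 , sqrt(  2 )/6,sqrt( 6),  sqrt( 14), 18,42.58, 99 ] 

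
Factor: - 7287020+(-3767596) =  - 2^3*3^1*460609^1 = - 11054616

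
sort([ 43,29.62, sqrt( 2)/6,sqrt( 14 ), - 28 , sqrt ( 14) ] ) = [ - 28, sqrt( 2 ) /6, sqrt( 14 ),sqrt( 14),29.62,43]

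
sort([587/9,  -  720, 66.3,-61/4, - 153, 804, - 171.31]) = [  -  720,-171.31, - 153,-61/4,587/9,66.3, 804]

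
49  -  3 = 46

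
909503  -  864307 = 45196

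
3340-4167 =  - 827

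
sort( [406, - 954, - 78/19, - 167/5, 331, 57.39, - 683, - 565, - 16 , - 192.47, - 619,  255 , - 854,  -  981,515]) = [- 981, - 954, - 854, -683, - 619, - 565,- 192.47, - 167/5, - 16, - 78/19,57.39 , 255,  331,406,  515]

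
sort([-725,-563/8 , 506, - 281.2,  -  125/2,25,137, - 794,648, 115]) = [ - 794, - 725, - 281.2, - 563/8,  -  125/2, 25,115,137,506,648]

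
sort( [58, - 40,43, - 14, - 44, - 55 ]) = [-55, - 44,-40, - 14,43,58]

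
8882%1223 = 321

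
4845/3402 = 1 + 481/1134 = 1.42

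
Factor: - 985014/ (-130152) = 333/44 = 2^ ( - 2)*3^2 * 11^( - 1)*37^1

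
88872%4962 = 4518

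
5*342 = 1710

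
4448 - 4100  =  348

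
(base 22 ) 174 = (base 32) k2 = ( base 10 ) 642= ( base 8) 1202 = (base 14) 33C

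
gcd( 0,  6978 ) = 6978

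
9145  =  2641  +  6504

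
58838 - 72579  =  -13741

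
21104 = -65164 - -86268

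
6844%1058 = 496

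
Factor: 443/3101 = 7^( - 1) = 1/7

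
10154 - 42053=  - 31899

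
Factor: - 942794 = -2^1*613^1 * 769^1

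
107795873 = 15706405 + 92089468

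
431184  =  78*5528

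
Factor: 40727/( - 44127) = -3^ (-2 )*139^1*293^1*4903^( - 1)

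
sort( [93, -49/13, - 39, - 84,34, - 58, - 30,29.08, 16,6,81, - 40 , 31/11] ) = [ - 84,-58, - 40, - 39, - 30,  -  49/13, 31/11 , 6,16, 29.08,  34,81, 93]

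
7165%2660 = 1845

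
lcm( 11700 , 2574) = 128700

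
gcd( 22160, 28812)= 4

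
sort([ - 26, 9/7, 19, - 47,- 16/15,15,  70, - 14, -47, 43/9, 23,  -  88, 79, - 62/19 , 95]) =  [ - 88, - 47, - 47, - 26, - 14, - 62/19,-16/15, 9/7,43/9,15,19,23,70, 79,95 ]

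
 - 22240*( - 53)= 1178720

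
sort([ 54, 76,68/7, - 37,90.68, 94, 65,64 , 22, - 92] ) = [ - 92 , - 37,68/7, 22, 54, 64,65,76,  90.68,94] 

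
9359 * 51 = 477309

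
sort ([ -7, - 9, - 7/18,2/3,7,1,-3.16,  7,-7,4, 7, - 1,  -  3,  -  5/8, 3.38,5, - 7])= [- 9,-7,  -  7, -7  ,- 3.16 ,-3,-1, - 5/8,  -  7/18,2/3,1, 3.38, 4,5,7,7,7]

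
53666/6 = 26833/3 =8944.33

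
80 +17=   97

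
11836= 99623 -87787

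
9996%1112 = 1100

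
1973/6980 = 1973/6980 = 0.28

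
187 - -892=1079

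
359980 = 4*89995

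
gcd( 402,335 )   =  67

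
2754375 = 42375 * 65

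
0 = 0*61856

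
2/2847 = 2/2847 = 0.00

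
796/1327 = 796/1327 = 0.60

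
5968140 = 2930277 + 3037863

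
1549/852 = 1549/852 = 1.82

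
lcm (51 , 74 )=3774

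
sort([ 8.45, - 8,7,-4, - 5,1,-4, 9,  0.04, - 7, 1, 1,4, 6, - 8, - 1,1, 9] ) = [ - 8, - 8, - 7, - 5 ,-4 , - 4, - 1, 0.04 , 1, 1,1,  1, 4,  6,7 , 8.45, 9, 9]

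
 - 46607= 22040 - 68647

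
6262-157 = 6105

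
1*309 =309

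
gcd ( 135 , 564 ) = 3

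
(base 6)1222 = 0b100101110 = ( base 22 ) dg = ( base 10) 302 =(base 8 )456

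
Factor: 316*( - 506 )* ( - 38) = 6076048= 2^4*11^1*19^1*23^1*79^1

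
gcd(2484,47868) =12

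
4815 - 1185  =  3630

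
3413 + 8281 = 11694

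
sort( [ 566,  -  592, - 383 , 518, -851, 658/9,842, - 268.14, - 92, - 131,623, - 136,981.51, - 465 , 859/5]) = [ - 851, - 592, - 465 , - 383, - 268.14 , - 136,-131, - 92 , 658/9, 859/5, 518, 566, 623 , 842,981.51]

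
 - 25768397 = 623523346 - 649291743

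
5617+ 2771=8388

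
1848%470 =438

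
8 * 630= 5040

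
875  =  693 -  - 182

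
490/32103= 490/32103=0.02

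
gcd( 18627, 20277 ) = 3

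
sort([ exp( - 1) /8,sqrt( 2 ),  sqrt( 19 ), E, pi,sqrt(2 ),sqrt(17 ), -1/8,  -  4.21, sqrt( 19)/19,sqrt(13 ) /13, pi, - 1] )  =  [ - 4.21, - 1, - 1/8, exp( - 1 ) /8, sqrt (19 )/19, sqrt(13) /13,sqrt( 2),sqrt(2 ),  E,pi , pi,sqrt (17),sqrt( 19)]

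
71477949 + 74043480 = 145521429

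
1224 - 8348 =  - 7124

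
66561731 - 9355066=57206665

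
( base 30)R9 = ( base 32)pj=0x333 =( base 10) 819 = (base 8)1463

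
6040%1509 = 4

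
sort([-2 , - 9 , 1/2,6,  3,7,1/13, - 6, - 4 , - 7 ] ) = [ - 9, - 7, - 6, - 4, - 2, 1/13, 1/2, 3, 6,  7]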